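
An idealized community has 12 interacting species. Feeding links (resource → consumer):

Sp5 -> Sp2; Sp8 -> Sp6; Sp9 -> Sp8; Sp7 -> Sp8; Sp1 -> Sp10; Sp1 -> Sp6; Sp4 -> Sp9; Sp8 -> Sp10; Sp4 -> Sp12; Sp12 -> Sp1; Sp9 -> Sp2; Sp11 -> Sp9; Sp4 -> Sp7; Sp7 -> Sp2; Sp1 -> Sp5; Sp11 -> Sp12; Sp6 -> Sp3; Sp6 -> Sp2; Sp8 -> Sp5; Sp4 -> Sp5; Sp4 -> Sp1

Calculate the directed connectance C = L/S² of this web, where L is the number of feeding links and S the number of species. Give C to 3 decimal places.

The web has S = 12 species and L = 21 feeding links.
C = L / S² = 21 / 144 = 0.1458 ≈ 0.146.

C = 0.146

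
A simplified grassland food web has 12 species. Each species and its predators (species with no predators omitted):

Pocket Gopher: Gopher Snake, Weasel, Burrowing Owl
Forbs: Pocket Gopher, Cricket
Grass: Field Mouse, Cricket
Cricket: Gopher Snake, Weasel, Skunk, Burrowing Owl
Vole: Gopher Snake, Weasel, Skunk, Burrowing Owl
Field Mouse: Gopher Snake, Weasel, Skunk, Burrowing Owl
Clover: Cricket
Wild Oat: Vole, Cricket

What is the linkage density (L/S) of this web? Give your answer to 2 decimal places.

There are L = 22 links among S = 12 species.
L/S = 22/12 = 1.8333 ≈ 1.83.

L/S = 1.83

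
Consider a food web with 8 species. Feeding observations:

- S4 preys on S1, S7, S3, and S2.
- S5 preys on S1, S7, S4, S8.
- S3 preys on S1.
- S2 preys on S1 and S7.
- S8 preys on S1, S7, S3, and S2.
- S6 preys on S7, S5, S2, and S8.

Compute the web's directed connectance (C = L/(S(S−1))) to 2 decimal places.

C = 0.34

The web has S = 8 species and L = 19 feeding links.
C = L / (S(S−1)) = 19 / 56 = 0.3393 ≈ 0.34.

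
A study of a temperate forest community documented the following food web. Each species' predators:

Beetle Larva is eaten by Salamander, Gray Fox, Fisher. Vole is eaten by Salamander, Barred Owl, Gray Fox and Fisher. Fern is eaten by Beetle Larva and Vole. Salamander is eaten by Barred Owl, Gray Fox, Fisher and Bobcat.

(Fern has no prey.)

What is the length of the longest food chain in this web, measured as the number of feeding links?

One longest chain: Fern → Beetle Larva → Salamander → Barred Owl.
It has 4 species and 3 links.

3 links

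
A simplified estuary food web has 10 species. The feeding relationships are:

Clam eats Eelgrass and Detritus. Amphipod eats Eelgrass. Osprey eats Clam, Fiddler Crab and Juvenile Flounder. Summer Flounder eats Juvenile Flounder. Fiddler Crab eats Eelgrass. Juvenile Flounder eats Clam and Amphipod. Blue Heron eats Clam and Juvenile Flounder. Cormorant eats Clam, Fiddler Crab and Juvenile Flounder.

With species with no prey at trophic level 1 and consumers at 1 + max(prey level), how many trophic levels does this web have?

4

Basal resources (level 1): Detritus, Eelgrass.
Detritus → Clam → Juvenile Flounder → Blue Heron gives Blue Heron level 4.
No species has a prey at level 4, so no species reaches level 5.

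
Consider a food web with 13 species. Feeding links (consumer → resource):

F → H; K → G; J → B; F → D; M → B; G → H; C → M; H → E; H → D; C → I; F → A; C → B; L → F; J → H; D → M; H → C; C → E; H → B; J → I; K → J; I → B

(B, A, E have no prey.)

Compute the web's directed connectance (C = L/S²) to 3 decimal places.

The web has S = 13 species and L = 21 feeding links.
C = L / S² = 21 / 169 = 0.1243 ≈ 0.124.

C = 0.124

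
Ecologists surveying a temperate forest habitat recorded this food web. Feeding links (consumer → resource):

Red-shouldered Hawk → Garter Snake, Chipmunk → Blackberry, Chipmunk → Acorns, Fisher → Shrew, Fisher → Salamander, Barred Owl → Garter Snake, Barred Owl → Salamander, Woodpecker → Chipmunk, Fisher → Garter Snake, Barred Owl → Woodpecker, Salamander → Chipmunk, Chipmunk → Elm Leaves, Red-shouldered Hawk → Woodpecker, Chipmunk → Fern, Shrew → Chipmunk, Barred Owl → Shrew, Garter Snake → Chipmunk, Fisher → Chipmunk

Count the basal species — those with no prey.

Basal species (no prey listed): Fern, Blackberry, Acorns, Elm Leaves.
Count: 4.

4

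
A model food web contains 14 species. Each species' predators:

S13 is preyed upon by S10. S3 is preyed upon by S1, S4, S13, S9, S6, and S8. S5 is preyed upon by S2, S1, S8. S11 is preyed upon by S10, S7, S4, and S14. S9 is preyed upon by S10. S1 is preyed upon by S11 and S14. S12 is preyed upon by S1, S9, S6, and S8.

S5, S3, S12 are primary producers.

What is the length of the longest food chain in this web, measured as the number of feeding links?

3 links

One longest chain: S5 → S1 → S11 → S14.
It has 4 species and 3 links.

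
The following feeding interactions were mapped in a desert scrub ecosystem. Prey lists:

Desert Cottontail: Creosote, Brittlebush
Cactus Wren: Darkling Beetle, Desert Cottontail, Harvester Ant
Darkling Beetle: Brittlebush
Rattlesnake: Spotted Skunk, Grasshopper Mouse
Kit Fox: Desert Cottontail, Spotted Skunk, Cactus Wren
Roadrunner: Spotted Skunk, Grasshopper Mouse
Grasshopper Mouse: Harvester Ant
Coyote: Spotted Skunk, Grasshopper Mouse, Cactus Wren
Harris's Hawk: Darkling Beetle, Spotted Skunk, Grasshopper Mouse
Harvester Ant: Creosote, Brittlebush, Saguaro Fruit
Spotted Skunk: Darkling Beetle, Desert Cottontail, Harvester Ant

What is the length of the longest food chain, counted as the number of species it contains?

4 species

One longest chain: Brittlebush → Darkling Beetle → Spotted Skunk → Roadrunner.
It has 4 species and 3 links.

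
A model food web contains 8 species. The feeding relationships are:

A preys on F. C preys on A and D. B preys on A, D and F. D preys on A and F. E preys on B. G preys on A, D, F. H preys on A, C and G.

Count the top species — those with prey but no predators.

2

Top species (has prey, but nothing eats it): E, H.
Count: 2.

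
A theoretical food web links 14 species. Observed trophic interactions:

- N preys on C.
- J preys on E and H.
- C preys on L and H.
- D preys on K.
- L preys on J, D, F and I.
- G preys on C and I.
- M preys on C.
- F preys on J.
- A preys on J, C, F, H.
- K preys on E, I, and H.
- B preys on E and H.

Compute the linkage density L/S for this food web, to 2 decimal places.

L/S = 1.64

There are L = 23 links among S = 14 species.
L/S = 23/14 = 1.6429 ≈ 1.64.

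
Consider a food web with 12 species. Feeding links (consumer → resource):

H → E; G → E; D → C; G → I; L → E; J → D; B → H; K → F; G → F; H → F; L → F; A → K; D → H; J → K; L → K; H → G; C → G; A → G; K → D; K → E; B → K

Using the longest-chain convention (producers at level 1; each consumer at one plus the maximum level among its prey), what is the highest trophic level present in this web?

6

Producers (level 1): E, I, F.
E → G → H → D → K → B gives B level 6.
No species has a prey at level 6, so no species reaches level 7.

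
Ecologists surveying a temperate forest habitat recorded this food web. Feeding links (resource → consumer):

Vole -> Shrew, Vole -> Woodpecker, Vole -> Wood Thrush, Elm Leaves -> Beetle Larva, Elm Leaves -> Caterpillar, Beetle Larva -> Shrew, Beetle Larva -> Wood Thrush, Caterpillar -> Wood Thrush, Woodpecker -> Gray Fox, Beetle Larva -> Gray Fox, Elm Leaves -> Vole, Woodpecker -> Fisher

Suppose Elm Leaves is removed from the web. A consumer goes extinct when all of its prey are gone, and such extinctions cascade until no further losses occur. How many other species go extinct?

8

Remove Elm Leaves.
Round 1: Beetle Larva (all prey gone), Vole (all prey gone), Caterpillar (all prey gone) → extinct.
Round 2: Wood Thrush (all prey gone), Shrew (all prey gone), Woodpecker (all prey gone) → extinct.
Round 3: Gray Fox (all prey gone), Fisher (all prey gone) → extinct.
No further losses. Total secondary extinctions: 8.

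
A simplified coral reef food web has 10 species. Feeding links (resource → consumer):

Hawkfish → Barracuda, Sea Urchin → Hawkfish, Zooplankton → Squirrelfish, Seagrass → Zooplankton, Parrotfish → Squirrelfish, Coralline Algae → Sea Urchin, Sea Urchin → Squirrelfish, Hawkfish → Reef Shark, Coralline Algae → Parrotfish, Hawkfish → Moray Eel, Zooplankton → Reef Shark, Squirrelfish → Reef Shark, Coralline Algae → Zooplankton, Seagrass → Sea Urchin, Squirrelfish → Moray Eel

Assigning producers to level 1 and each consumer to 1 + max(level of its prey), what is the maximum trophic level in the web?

Producers (level 1): Coralline Algae, Seagrass.
Coralline Algae → Sea Urchin → Hawkfish → Reef Shark gives Reef Shark level 4.
No species has a prey at level 4, so no species reaches level 5.

4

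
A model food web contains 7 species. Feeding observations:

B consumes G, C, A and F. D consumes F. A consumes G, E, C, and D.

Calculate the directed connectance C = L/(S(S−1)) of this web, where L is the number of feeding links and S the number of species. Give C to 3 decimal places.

C = 0.214

The web has S = 7 species and L = 9 feeding links.
C = L / (S(S−1)) = 9 / 42 = 0.2143 ≈ 0.214.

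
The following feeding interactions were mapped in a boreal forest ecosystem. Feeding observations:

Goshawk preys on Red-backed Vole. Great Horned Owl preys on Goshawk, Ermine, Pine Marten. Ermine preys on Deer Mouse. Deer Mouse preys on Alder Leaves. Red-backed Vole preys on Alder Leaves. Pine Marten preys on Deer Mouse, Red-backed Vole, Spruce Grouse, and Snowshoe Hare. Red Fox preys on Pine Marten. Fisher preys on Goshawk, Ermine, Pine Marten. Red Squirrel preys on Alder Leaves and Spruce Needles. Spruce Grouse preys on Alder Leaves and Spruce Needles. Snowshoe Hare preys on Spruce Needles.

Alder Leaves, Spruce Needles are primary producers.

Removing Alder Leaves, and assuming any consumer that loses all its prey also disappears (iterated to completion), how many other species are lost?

Remove Alder Leaves.
Round 1: Red-backed Vole (all prey gone), Deer Mouse (all prey gone) → extinct.
Round 2: Goshawk (all prey gone), Ermine (all prey gone) → extinct.
No further losses. Total secondary extinctions: 4.

4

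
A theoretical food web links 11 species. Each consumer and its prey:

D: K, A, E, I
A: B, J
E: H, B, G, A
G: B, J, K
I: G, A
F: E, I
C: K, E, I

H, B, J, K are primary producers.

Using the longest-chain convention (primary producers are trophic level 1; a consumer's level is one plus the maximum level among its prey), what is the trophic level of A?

B is a producer → level 1.
A eats B (level 1); other prey at levels: J 1 → level 2.

Trophic level 2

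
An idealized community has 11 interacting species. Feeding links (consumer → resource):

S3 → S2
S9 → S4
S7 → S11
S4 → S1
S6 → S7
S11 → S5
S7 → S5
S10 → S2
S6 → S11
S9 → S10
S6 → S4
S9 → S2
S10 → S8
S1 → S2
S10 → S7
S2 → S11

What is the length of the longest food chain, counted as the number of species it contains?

One longest chain: S5 → S11 → S2 → S1 → S4 → S6.
It has 6 species and 5 links.

6 species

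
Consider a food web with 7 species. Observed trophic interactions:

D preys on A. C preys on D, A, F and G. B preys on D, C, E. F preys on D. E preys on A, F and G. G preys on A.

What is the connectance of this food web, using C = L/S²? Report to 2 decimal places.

The web has S = 7 species and L = 13 feeding links.
C = L / S² = 13 / 49 = 0.2653 ≈ 0.27.

C = 0.27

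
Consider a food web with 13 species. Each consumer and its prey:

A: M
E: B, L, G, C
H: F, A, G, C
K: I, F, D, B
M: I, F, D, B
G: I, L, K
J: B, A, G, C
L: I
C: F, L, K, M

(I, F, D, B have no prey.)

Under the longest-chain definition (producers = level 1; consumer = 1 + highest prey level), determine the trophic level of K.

I is a producer → level 1.
K eats I (level 1); other prey at levels: F 1, D 1, B 1 → level 2.

Trophic level 2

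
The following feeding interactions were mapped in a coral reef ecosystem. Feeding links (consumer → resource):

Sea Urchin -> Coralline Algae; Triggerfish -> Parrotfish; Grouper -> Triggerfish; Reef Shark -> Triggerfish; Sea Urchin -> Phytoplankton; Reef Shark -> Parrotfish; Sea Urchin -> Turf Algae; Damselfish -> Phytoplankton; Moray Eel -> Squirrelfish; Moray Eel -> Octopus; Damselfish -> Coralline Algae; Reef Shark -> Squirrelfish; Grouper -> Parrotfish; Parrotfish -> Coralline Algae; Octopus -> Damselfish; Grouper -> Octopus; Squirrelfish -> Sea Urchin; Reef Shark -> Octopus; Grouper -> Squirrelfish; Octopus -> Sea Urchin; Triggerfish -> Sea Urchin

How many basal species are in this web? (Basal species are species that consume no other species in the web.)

Basal species (no prey listed): Phytoplankton, Coralline Algae, Turf Algae.
Count: 3.

3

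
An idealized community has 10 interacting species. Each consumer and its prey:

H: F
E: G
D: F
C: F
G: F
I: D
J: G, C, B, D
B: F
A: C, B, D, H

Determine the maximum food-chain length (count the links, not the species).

One longest chain: F → D → I.
It has 3 species and 2 links.

2 links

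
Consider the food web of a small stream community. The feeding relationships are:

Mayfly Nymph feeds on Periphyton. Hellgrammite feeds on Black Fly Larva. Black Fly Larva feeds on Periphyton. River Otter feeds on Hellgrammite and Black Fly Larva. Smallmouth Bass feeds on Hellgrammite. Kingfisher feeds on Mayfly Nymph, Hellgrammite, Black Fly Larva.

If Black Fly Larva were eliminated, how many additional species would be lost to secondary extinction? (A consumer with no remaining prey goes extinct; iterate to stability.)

3

Remove Black Fly Larva.
Round 1: Hellgrammite (all prey gone) → extinct.
Round 2: Smallmouth Bass (all prey gone), River Otter (all prey gone) → extinct.
No further losses. Total secondary extinctions: 3.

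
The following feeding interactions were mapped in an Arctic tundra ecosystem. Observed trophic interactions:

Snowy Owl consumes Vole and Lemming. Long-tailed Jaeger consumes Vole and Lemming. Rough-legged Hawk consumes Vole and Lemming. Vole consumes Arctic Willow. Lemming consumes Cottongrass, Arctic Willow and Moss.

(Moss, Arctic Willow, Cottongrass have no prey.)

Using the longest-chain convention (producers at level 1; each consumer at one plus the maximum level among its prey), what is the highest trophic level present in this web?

Producers (level 1): Moss, Arctic Willow, Cottongrass.
Moss → Lemming → Long-tailed Jaeger gives Long-tailed Jaeger level 3.
No species has a prey at level 3, so no species reaches level 4.

3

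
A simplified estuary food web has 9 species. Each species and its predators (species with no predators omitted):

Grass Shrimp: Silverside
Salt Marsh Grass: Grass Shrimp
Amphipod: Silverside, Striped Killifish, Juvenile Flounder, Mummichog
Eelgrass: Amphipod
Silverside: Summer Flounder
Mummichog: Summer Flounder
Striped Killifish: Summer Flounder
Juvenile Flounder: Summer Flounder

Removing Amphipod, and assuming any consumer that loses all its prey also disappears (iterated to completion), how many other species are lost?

3

Remove Amphipod.
Round 1: Striped Killifish (all prey gone), Juvenile Flounder (all prey gone), Mummichog (all prey gone) → extinct.
No further losses. Total secondary extinctions: 3.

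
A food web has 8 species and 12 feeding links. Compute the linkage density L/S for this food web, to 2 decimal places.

L/S = 1.50

There are L = 12 links among S = 8 species.
L/S = 12/8 = 1.5000 ≈ 1.50.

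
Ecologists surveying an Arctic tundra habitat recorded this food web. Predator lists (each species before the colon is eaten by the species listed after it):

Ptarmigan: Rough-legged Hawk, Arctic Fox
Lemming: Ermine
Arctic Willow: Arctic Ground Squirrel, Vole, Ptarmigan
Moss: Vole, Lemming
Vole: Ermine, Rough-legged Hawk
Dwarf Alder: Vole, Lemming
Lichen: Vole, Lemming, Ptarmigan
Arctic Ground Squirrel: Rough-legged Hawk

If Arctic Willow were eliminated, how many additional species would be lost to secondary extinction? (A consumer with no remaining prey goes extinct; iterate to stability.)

1

Remove Arctic Willow.
Round 1: Arctic Ground Squirrel (all prey gone) → extinct.
No further losses. Total secondary extinctions: 1.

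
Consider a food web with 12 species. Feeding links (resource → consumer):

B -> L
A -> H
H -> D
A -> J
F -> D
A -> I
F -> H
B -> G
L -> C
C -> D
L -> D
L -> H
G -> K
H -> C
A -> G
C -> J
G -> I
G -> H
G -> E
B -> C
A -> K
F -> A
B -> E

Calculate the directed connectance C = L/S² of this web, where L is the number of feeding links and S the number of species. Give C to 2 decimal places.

The web has S = 12 species and L = 23 feeding links.
C = L / S² = 23 / 144 = 0.1597 ≈ 0.16.

C = 0.16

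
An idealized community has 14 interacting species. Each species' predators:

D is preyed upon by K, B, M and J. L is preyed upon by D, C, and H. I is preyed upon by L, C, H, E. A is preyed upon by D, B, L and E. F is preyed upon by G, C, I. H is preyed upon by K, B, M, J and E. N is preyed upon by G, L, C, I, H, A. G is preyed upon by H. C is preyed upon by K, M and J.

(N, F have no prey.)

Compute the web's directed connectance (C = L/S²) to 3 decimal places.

The web has S = 14 species and L = 33 feeding links.
C = L / S² = 33 / 196 = 0.1684 ≈ 0.168.

C = 0.168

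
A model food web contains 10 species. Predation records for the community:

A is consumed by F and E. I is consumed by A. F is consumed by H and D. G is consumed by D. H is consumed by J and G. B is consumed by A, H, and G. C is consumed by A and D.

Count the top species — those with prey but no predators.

3

Top species (has prey, but nothing eats it): E, J, D.
Count: 3.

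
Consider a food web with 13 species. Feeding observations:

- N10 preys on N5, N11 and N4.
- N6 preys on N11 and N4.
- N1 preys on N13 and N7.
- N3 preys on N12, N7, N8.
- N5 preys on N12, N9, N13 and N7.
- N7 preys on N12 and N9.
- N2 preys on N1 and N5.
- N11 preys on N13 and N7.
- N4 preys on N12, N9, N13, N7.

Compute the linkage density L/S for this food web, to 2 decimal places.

There are L = 24 links among S = 13 species.
L/S = 24/13 = 1.8462 ≈ 1.85.

L/S = 1.85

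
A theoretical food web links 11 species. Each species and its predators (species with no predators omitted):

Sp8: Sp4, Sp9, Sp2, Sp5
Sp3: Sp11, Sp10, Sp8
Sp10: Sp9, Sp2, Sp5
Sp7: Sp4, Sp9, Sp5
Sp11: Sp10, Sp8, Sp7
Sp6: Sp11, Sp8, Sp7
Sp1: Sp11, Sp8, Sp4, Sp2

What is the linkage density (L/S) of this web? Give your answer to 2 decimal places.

L/S = 2.09

There are L = 23 links among S = 11 species.
L/S = 23/11 = 2.0909 ≈ 2.09.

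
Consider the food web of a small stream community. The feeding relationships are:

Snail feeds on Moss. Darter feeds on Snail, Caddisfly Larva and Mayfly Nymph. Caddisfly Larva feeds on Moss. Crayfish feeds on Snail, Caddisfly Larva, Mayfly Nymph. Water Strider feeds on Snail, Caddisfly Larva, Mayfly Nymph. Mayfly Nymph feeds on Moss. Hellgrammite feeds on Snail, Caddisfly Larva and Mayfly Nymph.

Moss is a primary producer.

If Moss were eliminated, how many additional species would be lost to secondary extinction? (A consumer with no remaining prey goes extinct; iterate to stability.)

Remove Moss.
Round 1: Mayfly Nymph (all prey gone), Caddisfly Larva (all prey gone), Snail (all prey gone) → extinct.
Round 2: Darter (all prey gone), Water Strider (all prey gone), Hellgrammite (all prey gone), Crayfish (all prey gone) → extinct.
No further losses. Total secondary extinctions: 7.

7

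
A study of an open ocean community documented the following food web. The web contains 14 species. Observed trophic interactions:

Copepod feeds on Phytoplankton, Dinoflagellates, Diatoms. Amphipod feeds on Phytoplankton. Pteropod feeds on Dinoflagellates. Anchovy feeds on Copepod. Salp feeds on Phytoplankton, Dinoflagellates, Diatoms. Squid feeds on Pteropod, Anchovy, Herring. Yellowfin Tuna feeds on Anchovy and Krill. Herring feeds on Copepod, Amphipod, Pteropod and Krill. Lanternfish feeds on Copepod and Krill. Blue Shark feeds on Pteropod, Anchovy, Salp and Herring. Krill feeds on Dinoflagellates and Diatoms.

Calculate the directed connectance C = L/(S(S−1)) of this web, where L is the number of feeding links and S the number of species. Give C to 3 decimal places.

C = 0.143

The web has S = 14 species and L = 26 feeding links.
C = L / (S(S−1)) = 26 / 182 = 0.1429 ≈ 0.143.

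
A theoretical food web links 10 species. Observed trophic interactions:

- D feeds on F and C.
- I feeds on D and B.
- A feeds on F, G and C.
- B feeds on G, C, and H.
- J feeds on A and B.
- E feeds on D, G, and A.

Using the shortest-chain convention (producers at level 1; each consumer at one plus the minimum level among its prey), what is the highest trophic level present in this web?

Producers (level 1): C, H, G, F.
Following each consumer down to its lowest-level prey: C → D → I (levels 1 through 3).
All prey of I (D 2, B 2) are at level 2 or above, so I is at level 1 + 2 = 3.
Every consumer has at least one prey at level 2 or below, so none exceeds level 3.

3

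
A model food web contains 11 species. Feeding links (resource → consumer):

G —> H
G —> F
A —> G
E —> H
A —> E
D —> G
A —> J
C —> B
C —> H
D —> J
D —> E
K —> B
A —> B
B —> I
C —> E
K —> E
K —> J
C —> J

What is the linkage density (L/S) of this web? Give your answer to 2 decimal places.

There are L = 18 links among S = 11 species.
L/S = 18/11 = 1.6364 ≈ 1.64.

L/S = 1.64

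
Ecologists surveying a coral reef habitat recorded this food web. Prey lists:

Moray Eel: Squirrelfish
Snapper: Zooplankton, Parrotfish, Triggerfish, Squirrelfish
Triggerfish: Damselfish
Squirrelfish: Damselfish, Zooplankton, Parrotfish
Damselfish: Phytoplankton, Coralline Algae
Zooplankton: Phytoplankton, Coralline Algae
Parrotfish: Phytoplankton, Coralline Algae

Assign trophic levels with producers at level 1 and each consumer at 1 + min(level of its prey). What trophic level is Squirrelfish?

Phytoplankton is a producer → level 1.
Damselfish eats Phytoplankton → level 2.
Squirrelfish eats Damselfish → level 3.
No prey of Squirrelfish is below level 2, so 3 is the minimum.

Trophic level 3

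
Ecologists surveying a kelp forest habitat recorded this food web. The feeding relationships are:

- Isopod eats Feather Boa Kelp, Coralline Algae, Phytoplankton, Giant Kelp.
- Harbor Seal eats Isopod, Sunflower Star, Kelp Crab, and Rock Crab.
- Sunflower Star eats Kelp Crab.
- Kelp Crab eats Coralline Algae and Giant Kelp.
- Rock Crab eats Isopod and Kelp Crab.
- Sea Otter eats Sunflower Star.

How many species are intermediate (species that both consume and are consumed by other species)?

4

Intermediate species (has both prey and predators): Isopod, Kelp Crab, Sunflower Star, Rock Crab.
Count: 4.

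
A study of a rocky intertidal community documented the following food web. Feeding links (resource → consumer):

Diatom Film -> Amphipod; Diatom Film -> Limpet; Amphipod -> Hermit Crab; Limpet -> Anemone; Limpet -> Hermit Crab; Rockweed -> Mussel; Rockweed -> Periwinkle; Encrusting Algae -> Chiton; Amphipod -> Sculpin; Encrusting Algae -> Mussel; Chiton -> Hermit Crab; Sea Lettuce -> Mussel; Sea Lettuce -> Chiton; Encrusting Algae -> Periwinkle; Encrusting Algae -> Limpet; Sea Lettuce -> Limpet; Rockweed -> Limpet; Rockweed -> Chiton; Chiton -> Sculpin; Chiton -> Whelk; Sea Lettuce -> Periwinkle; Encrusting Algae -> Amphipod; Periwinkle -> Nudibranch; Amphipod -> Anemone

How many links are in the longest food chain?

2 links

One longest chain: Rockweed → Chiton → Whelk.
It has 3 species and 2 links.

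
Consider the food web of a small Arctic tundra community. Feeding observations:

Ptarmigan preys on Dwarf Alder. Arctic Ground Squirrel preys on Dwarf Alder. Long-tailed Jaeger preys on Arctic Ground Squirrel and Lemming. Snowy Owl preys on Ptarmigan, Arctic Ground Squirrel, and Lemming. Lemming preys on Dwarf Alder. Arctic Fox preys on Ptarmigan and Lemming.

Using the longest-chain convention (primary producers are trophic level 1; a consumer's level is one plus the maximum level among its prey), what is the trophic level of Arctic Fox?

Trophic level 3

Dwarf Alder is a producer → level 1.
Ptarmigan eats Dwarf Alder → level 2.
Arctic Fox eats Ptarmigan (level 2); other prey at levels: Lemming 2 → level 3.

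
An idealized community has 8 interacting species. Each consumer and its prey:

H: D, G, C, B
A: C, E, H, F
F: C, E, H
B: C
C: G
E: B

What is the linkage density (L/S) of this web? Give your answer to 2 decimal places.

There are L = 14 links among S = 8 species.
L/S = 14/8 = 1.7500 ≈ 1.75.

L/S = 1.75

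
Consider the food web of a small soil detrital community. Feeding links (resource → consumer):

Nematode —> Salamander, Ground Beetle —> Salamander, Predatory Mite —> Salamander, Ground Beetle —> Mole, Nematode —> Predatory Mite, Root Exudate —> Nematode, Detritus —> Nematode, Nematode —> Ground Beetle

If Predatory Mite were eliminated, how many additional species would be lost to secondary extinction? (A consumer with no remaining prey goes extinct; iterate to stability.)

Remove Predatory Mite.
Every predator of it retains at least one other prey: Salamander still has Nematode, Ground Beetle.
No consumer loses all prey, so no secondary extinctions occur.

0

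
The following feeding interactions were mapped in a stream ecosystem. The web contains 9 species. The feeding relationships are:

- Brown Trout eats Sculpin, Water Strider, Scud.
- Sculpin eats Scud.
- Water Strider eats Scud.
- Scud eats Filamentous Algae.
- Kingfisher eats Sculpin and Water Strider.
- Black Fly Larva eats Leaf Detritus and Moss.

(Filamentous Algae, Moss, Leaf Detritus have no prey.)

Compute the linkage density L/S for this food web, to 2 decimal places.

L/S = 1.11

There are L = 10 links among S = 9 species.
L/S = 10/9 = 1.1111 ≈ 1.11.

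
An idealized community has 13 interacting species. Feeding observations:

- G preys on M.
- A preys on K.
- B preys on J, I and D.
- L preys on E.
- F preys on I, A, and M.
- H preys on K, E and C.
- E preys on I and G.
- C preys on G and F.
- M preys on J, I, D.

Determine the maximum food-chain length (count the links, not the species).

One longest chain: D → M → G → E → L.
It has 5 species and 4 links.

4 links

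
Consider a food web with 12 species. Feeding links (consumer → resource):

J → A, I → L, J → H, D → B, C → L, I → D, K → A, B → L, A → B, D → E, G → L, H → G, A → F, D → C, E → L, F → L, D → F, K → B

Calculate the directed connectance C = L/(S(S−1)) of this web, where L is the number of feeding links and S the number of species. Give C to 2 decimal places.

The web has S = 12 species and L = 18 feeding links.
C = L / (S(S−1)) = 18 / 132 = 0.1364 ≈ 0.14.

C = 0.14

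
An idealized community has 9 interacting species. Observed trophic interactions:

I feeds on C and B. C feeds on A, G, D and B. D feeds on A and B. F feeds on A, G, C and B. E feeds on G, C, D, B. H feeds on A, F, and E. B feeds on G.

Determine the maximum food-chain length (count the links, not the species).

5 links

One longest chain: G → B → D → C → E → H.
It has 6 species and 5 links.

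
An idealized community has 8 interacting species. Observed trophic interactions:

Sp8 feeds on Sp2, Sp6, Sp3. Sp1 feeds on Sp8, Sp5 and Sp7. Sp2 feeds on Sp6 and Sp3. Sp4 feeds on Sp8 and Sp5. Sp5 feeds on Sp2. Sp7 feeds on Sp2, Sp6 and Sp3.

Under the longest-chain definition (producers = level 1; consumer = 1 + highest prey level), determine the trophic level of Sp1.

Sp3 is a producer → level 1.
Sp2 eats Sp3 (level 1); other prey at levels: Sp6 1 → level 2.
Sp8 eats Sp2 (level 2); other prey at levels: Sp3 1, Sp6 1 → level 3.
Sp1 eats Sp8 (level 3); other prey at levels: Sp7 3, Sp5 3 → level 4.

Trophic level 4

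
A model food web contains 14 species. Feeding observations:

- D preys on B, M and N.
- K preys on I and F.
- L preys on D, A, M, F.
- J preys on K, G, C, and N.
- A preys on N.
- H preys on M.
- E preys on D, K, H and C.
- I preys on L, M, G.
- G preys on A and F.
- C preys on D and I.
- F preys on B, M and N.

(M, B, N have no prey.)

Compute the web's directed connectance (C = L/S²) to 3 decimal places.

C = 0.148

The web has S = 14 species and L = 29 feeding links.
C = L / S² = 29 / 196 = 0.1480 ≈ 0.148.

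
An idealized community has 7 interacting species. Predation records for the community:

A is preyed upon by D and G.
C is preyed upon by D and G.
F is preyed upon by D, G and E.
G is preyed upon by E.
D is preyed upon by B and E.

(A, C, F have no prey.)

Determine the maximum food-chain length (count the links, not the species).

2 links

One longest chain: A → G → E.
It has 3 species and 2 links.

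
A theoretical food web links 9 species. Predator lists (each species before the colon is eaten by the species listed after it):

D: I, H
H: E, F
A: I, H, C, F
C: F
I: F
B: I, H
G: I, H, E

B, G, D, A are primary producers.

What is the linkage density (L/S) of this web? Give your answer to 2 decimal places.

L/S = 1.67

There are L = 15 links among S = 9 species.
L/S = 15/9 = 1.6667 ≈ 1.67.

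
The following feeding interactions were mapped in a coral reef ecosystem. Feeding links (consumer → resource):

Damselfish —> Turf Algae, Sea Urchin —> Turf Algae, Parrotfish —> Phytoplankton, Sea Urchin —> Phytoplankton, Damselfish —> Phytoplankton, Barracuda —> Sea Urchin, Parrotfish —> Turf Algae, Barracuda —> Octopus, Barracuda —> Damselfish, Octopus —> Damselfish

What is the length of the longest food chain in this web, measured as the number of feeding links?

3 links

One longest chain: Turf Algae → Damselfish → Octopus → Barracuda.
It has 4 species and 3 links.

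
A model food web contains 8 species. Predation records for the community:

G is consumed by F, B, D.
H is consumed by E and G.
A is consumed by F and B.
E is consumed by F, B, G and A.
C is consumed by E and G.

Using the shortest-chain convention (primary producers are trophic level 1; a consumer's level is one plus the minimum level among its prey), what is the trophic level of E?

Trophic level 2

H is a producer → level 1.
E eats H → level 2.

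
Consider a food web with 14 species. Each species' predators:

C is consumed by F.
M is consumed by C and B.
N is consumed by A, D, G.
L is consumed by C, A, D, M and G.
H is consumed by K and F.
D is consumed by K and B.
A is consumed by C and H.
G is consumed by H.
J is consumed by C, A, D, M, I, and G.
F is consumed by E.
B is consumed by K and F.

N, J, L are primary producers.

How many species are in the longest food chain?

5 species

One longest chain: N → G → H → F → E.
It has 5 species and 4 links.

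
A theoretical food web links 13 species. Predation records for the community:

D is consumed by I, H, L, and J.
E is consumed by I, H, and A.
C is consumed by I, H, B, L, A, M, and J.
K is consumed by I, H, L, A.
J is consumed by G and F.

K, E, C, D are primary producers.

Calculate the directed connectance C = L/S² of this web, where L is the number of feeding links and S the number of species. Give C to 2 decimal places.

The web has S = 13 species and L = 20 feeding links.
C = L / S² = 20 / 169 = 0.1183 ≈ 0.12.

C = 0.12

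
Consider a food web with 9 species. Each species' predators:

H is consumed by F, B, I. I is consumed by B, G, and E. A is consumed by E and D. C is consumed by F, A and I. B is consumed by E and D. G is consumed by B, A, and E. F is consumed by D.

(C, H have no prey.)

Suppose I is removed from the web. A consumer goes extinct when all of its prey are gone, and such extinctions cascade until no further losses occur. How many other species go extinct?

Remove I.
Round 1: G (all prey gone) → extinct.
No further losses. Total secondary extinctions: 1.

1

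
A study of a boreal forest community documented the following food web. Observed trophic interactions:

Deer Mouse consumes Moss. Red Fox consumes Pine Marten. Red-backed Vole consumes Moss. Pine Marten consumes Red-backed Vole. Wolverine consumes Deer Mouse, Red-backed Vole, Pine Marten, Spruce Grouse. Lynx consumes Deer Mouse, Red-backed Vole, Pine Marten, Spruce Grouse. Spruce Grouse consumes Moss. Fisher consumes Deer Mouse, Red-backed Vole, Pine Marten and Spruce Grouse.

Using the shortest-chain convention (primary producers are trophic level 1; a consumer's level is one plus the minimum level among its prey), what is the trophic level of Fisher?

Trophic level 3

Moss is a producer → level 1.
Spruce Grouse eats Moss → level 2.
Fisher eats Spruce Grouse → level 3.
No prey of Fisher is below level 2, so 3 is the minimum.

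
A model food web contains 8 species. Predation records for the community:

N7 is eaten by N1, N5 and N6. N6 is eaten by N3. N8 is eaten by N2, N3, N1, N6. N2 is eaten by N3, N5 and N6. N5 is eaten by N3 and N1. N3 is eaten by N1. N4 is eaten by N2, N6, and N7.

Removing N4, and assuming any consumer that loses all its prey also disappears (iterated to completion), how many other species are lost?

1

Remove N4.
Round 1: N7 (all prey gone) → extinct.
No further losses. Total secondary extinctions: 1.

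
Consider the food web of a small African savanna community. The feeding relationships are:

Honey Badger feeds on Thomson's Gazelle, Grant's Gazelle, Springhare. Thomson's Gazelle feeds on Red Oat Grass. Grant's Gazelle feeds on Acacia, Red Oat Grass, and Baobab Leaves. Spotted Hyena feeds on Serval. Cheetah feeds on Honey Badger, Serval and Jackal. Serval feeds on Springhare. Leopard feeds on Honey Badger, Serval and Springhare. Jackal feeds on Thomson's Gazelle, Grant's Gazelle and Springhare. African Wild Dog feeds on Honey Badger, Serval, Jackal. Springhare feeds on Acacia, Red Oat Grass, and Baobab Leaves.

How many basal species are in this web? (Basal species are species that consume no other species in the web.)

Basal species (no prey listed): Red Oat Grass, Baobab Leaves, Acacia.
Count: 3.

3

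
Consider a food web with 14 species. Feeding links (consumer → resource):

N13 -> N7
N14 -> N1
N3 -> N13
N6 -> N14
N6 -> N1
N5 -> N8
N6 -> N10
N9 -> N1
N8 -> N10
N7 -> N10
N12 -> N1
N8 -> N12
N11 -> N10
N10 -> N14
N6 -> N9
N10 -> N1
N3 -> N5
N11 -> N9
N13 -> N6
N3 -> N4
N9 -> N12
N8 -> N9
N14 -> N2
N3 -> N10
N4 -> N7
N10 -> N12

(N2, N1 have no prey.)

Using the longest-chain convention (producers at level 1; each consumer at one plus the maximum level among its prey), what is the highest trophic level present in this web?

Producers (level 1): N2, N1.
N1 → N12 → N10 → N8 → N5 → N3 gives N3 level 6.
No species has a prey at level 6, so no species reaches level 7.

6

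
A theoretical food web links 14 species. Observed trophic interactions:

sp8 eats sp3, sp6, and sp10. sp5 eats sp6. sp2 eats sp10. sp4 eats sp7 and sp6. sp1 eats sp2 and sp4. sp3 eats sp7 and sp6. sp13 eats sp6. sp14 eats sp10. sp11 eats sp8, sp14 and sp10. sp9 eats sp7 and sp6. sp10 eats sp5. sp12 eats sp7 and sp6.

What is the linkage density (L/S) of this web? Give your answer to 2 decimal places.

There are L = 21 links among S = 14 species.
L/S = 21/14 = 1.5000 ≈ 1.50.

L/S = 1.50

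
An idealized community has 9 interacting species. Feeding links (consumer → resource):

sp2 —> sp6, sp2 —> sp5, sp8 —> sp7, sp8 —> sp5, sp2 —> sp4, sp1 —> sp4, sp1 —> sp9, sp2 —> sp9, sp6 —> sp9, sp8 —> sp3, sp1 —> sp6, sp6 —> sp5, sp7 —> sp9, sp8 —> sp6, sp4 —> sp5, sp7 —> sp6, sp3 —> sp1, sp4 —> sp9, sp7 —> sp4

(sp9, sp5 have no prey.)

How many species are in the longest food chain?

5 species

One longest chain: sp9 → sp4 → sp1 → sp3 → sp8.
It has 5 species and 4 links.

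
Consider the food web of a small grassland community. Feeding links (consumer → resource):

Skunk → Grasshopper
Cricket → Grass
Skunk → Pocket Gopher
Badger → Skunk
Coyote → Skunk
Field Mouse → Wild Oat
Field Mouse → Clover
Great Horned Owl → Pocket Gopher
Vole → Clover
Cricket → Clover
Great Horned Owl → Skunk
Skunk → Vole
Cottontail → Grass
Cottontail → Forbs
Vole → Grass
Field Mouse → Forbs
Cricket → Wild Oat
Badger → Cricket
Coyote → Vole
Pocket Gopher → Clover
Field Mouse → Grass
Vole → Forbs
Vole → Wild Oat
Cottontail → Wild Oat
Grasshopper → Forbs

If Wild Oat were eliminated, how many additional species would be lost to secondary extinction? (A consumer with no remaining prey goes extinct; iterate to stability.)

Remove Wild Oat.
Every predator of it retains at least one other prey: Cricket still has Grass, Clover; Cottontail still has Grass, Forbs; Vole still has Grass, Forbs, Clover; Field Mouse still has Grass, Forbs, Clover.
No consumer loses all prey, so no secondary extinctions occur.

0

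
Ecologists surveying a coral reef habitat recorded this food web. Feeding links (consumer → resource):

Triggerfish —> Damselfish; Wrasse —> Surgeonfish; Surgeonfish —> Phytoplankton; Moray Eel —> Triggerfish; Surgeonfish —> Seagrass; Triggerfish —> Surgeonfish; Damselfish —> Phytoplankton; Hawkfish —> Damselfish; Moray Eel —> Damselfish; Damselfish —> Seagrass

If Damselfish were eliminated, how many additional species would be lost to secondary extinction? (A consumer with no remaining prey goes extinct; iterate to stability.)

1

Remove Damselfish.
Round 1: Hawkfish (all prey gone) → extinct.
No further losses. Total secondary extinctions: 1.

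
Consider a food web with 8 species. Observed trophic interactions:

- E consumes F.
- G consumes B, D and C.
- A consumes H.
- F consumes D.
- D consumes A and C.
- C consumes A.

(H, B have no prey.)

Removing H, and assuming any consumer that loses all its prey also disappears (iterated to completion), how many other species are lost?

Remove H.
Round 1: A (all prey gone) → extinct.
Round 2: C (all prey gone) → extinct.
Round 3: D (all prey gone) → extinct.
Round 4: F (all prey gone) → extinct.
Round 5: E (all prey gone) → extinct.
No further losses. Total secondary extinctions: 5.

5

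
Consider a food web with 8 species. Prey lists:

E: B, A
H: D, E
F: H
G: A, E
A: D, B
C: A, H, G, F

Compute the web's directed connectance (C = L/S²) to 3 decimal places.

C = 0.203

The web has S = 8 species and L = 13 feeding links.
C = L / S² = 13 / 64 = 0.2031 ≈ 0.203.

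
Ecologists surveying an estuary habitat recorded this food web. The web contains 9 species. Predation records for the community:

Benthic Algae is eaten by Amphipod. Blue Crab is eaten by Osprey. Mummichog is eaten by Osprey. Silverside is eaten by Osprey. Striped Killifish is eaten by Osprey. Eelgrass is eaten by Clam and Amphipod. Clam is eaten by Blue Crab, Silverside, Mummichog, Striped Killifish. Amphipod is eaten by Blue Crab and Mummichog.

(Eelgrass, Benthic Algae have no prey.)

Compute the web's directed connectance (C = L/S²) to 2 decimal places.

C = 0.16

The web has S = 9 species and L = 13 feeding links.
C = L / S² = 13 / 81 = 0.1605 ≈ 0.16.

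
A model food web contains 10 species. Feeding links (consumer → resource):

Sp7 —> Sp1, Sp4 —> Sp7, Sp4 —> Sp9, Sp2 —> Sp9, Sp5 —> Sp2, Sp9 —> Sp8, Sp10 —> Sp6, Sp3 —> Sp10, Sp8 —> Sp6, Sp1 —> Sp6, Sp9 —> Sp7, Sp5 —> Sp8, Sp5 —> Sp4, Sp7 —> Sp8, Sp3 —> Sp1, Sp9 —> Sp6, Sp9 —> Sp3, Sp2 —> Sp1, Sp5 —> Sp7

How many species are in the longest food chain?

6 species

One longest chain: Sp6 → Sp1 → Sp7 → Sp9 → Sp4 → Sp5.
It has 6 species and 5 links.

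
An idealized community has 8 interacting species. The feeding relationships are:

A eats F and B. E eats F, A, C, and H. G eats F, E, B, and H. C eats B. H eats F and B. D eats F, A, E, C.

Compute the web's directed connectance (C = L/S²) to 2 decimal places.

The web has S = 8 species and L = 17 feeding links.
C = L / S² = 17 / 64 = 0.2656 ≈ 0.27.

C = 0.27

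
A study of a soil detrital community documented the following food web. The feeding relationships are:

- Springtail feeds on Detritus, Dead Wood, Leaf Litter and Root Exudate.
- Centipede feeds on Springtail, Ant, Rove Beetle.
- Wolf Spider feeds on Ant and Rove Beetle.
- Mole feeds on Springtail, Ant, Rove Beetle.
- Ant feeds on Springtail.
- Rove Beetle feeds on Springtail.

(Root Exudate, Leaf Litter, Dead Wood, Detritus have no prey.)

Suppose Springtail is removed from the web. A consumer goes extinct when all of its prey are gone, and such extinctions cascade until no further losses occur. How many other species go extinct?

5

Remove Springtail.
Round 1: Rove Beetle (all prey gone), Ant (all prey gone) → extinct.
Round 2: Mole (all prey gone), Wolf Spider (all prey gone), Centipede (all prey gone) → extinct.
No further losses. Total secondary extinctions: 5.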